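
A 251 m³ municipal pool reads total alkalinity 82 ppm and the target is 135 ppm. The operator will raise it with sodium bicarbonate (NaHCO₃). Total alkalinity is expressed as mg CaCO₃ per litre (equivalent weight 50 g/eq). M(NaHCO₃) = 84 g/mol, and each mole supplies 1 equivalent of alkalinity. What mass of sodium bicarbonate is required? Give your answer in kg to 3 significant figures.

22.3 kg

Volume: 251 m³ = 251,000 L.
Alkalinity to add: (135 − 82) = 53 mg/L as CaCO₃ × 251,000 L = 13,300 g as CaCO₃.
Equivalents: 13,300 g ÷ 50 g/eq = 266.1 eq.
NaHCO₃ supplies 1 eq per mole → 266.1 mol.
Mass: 266.1 mol × 84 g/mol = 22,350 g.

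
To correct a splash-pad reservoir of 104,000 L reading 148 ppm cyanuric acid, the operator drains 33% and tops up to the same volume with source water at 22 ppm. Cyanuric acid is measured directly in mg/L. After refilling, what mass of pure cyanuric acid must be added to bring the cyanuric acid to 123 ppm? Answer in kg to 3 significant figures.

1.72 kg

After draining 33% and refilling: 148 × 0.67 + 22 × 0.33 = 106.42 ppm.
Deficit to target: 123 − 106.42 = 16.58 mg/L.
Mass: 16.58 mg/L × 104,000 L = 1724 g cyanuric acid.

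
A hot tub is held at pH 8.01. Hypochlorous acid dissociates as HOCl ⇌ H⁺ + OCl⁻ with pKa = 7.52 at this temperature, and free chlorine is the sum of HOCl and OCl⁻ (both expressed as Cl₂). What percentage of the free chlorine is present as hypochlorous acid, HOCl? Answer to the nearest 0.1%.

[OCl⁻]/[HOCl] = 10^(pH − pKa) = 10^(8.01 − 7.52) = 10^0.49 = 3.09.
Fraction as HOCl = 1 / (1 + 3.09) = 0.2445.

24.4%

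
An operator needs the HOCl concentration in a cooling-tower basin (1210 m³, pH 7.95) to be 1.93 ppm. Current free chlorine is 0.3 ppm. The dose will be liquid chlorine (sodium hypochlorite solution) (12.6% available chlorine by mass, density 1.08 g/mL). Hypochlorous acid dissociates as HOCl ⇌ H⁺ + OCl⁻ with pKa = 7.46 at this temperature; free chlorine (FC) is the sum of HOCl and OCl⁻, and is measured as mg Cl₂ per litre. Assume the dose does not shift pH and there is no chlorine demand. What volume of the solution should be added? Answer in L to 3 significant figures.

Volume: 1210 m³ = 1,210,000 L.
[OCl⁻]/[HOCl] = 10^(pH − pKa) = 10^(7.95 − 7.46) = 3.09; fraction as HOCl = 1/(1 + 3.09) = 0.2445.
Free chlorine required for 1.93 ppm HOCl: 1.93 / 0.2445 = 7.894 ppm.
FC to add: 7.894 − 0.3 = 7.594 mg/L as Cl₂.
Cl₂ equivalent: 7.594 mg/L × 1,210,000 L = 9189 g.
Product at 12.6% available Cl: 9189 / 0.126 = 72,930 g.
Volume: 72,930 g ÷ 1.08 g/mL = 67,530 mL.

67.5 L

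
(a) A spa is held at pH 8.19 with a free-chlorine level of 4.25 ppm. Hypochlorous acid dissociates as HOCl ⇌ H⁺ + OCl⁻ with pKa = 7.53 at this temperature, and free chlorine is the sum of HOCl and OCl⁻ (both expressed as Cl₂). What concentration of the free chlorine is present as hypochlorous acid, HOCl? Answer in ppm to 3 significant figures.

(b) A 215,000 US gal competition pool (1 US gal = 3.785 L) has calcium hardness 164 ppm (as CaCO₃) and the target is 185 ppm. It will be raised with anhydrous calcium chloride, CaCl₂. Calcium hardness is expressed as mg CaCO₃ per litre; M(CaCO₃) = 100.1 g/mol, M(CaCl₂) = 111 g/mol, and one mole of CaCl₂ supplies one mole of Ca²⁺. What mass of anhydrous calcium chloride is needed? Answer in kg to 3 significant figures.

(a) 0.763 ppm; (b) 19.0 kg

(a) [OCl⁻]/[HOCl] = 10^(pH − pKa) = 10^(8.19 − 7.53) = 10^0.66 = 4.571.
(a) Fraction as HOCl = 1 / (1 + 4.571) = 0.1795.
(a) HOCl = 0.1795 × 4.25 ppm = 0.7629 ppm.

(b) Volume: 215,000 US gal × 3.785 L/gal = 813,775 L.
(b) Hardness to add: (185 − 164) = 21 mg/L as CaCO₃ × 813,775 L = 17,090 g as CaCO₃.
(b) Moles of Ca²⁺ (1 mol Ca²⁺ ≡ 1 mol CaCO₃): 17,090 / 100.1 g/mol = 170.7 mol.
(b) Mass of CaCl₂: 170.7 × 111 = 18,950 g.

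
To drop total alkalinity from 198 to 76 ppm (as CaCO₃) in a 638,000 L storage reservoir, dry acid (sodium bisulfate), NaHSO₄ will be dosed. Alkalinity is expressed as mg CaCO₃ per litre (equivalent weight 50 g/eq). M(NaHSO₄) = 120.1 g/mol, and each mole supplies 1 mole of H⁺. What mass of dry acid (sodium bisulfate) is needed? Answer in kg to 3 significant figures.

187 kg

Alkalinity to neutralize: (198 − 76) = 122 mg/L as CaCO₃ × 638,000 L = 77,840 g as CaCO₃.
Equivalents of H⁺ required: 77,840 ÷ 50 g/eq = 1557 eq = 1557 mol NaHSO₄.
Mass of NaHSO₄: 1557 × 120.1 = 187,000 g.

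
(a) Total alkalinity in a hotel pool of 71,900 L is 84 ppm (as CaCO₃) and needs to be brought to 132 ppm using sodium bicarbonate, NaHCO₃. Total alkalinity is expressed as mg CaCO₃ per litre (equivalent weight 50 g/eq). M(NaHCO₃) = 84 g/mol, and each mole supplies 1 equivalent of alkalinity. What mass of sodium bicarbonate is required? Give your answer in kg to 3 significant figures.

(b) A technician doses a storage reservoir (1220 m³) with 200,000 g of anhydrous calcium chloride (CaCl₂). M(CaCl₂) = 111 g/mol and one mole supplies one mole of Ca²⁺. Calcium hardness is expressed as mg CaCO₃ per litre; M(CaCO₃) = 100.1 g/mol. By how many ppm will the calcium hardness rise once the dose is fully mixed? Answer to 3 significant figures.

(a) Alkalinity to add: (132 − 84) = 48 mg/L as CaCO₃ × 71,900 L = 3451 g as CaCO₃.
(a) Equivalents: 3451 g ÷ 50 g/eq = 69.02 eq.
(a) NaHCO₃ supplies 1 eq per mole → 69.02 mol.
(a) Mass: 69.02 mol × 84 g/mol = 5798 g.

(b) Volume: 1220 m³ = 1,220,000 L.
(b) Moles of Ca²⁺: 200,000 g ÷ 111 g/mol = 1802 mol.
(b) As CaCO₃: 1802 mol × 100.1 g/mol = 180,400 g.
(b) Rise: 180,400 g / 1,220,000 L × 1000 = 147.8 mg/L.

(a) 5.80 kg; (b) 148 ppm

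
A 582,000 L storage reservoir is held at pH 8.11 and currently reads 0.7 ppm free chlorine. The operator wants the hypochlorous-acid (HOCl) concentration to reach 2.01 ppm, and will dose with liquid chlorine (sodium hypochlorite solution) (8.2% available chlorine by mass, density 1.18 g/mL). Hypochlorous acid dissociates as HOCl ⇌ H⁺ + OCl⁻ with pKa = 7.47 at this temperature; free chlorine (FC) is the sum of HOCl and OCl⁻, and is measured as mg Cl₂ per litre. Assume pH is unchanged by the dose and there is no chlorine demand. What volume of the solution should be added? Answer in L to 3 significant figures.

60.7 L

[OCl⁻]/[HOCl] = 10^(pH − pKa) = 10^(8.11 − 7.47) = 4.365; fraction as HOCl = 1/(1 + 4.365) = 0.1864.
Free chlorine required for 2.01 ppm HOCl: 2.01 / 0.1864 = 10.78 ppm.
FC to add: 10.78 − 0.7 = 10.08 mg/L as Cl₂.
Cl₂ equivalent: 10.08 mg/L × 582,000 L = 5869 g.
Product at 8.2% available Cl: 5869 / 0.082 = 71,570 g.
Volume: 71,570 g ÷ 1.18 g/mL = 60,650 mL.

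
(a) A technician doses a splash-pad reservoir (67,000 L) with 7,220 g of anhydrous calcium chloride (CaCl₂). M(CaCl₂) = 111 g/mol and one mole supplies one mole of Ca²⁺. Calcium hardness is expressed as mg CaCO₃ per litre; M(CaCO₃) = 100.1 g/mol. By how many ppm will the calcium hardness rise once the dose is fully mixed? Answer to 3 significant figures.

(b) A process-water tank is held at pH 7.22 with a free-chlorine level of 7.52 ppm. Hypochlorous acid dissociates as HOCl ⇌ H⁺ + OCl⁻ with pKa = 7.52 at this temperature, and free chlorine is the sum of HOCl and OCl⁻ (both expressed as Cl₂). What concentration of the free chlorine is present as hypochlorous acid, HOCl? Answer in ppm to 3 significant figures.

(a) 97.2 ppm; (b) 5.01 ppm

(a) Moles of Ca²⁺: 7,220 g ÷ 111 g/mol = 65.05 mol.
(a) As CaCO₃: 65.05 mol × 100.1 g/mol = 6511 g.
(a) Rise: 6511 g / 67,000 L × 1000 = 97.18 mg/L.

(b) [OCl⁻]/[HOCl] = 10^(pH − pKa) = 10^(7.22 − 7.52) = 10^-0.30 = 0.5012.
(b) Fraction as HOCl = 1 / (1 + 0.5012) = 0.6661.
(b) HOCl = 0.6661 × 7.52 ppm = 5.009 ppm.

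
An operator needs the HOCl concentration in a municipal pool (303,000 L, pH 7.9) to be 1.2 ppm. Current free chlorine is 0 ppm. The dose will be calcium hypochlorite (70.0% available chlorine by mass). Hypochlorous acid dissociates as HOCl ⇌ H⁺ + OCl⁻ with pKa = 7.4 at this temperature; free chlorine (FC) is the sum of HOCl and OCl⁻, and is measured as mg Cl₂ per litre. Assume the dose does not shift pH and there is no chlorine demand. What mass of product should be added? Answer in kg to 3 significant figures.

[OCl⁻]/[HOCl] = 10^(pH − pKa) = 10^(7.9 − 7.4) = 3.162; fraction as HOCl = 1/(1 + 3.162) = 0.2403.
Free chlorine required for 1.2 ppm HOCl: 1.2 / 0.2403 = 4.995 ppm.
FC to add: 4.995 − 0 = 4.995 mg/L as Cl₂.
Cl₂ equivalent: 4.995 mg/L × 303,000 L = 1513 g.
Product at 70.0% available Cl: 1513 / 0.7 = 2162 g.

2.16 kg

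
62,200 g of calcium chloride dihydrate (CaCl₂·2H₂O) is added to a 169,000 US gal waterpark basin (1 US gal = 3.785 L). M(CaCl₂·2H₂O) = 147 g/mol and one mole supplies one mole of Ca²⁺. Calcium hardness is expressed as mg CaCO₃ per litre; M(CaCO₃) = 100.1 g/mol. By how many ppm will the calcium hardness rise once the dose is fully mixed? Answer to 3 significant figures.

Volume: 169,000 US gal × 3.785 L/gal = 639,665 L.
Moles of Ca²⁺: 62,200 g ÷ 147 g/mol = 423.1 mol.
As CaCO₃: 423.1 mol × 100.1 g/mol = 42,360 g.
Rise: 42,360 g / 639,665 L × 1000 = 66.21 mg/L.

66.2 ppm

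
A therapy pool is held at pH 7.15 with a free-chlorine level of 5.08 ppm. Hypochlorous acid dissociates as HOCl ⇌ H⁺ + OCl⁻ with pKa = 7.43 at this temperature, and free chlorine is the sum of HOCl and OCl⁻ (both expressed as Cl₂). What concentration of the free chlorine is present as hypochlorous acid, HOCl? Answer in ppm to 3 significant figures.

3.33 ppm

[OCl⁻]/[HOCl] = 10^(pH − pKa) = 10^(7.15 − 7.43) = 10^-0.28 = 0.5248.
Fraction as HOCl = 1 / (1 + 0.5248) = 0.6558.
HOCl = 0.6558 × 5.08 ppm = 3.332 ppm.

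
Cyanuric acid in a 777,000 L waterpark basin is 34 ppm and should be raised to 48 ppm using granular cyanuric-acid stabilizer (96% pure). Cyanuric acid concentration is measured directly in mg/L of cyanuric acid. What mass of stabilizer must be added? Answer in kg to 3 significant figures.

11.3 kg

CYA to add: (48 − 34) = 14 mg/L × 777,000 L = 10,880 g cyanuric acid.
At 96% purity: 10,880 / 0.96 = 11,330 g product.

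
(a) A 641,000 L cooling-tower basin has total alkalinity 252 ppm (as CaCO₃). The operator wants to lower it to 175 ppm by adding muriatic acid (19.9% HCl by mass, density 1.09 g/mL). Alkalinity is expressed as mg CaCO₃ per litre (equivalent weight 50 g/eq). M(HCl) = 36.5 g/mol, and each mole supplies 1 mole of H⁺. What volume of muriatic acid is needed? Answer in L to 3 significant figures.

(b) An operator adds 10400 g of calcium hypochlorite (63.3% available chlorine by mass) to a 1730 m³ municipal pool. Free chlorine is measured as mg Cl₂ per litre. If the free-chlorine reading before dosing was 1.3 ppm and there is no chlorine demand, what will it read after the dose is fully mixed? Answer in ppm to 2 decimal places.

(a) 166 L; (b) 5.11 ppm

(a) Alkalinity to neutralize: (252 − 175) = 77 mg/L as CaCO₃ × 641,000 L = 49,360 g as CaCO₃.
(a) Equivalents of H⁺ required: 49,360 ÷ 50 g/eq = 987.1 eq = 987.1 mol HCl.
(a) Mass of HCl: 987.1 × 36.5 = 36,030 g.
(a) Mass of 19.9% solution: 36,030 / 0.199 = 181,100 g.
(a) Volume: 181,100 g ÷ 1.09 g/mL = 166,100 mL.

(b) Volume: 1730 m³ = 1,730,000 L.
(b) Available chlorine delivered: 10,400 g × 0.633 = 6583 g as Cl₂.
(b) Concentration rise: 6583 g / 1,730,000 L = 3.805 mg/L = 3.81 ppm.
(b) Final FC: 1.3 + 3.81 = 5.11 ppm.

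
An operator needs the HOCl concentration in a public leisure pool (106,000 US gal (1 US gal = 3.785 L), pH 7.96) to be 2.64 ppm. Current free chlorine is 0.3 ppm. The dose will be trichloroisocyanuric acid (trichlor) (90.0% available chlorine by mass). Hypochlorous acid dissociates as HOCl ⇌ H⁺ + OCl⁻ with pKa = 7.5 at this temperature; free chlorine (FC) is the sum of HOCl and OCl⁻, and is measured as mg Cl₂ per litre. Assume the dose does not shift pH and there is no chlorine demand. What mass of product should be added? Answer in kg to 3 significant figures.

Volume: 106,000 US gal × 3.785 L/gal = 401,210 L.
[OCl⁻]/[HOCl] = 10^(pH − pKa) = 10^(7.96 − 7.5) = 2.884; fraction as HOCl = 1/(1 + 2.884) = 0.2575.
Free chlorine required for 2.64 ppm HOCl: 2.64 / 0.2575 = 10.25 ppm.
FC to add: 10.25 − 0.3 = 9.954 mg/L as Cl₂.
Cl₂ equivalent: 9.954 mg/L × 401,210 L = 3994 g.
Product at 90.0% available Cl: 3994 / 0.9 = 4437 g.

4.44 kg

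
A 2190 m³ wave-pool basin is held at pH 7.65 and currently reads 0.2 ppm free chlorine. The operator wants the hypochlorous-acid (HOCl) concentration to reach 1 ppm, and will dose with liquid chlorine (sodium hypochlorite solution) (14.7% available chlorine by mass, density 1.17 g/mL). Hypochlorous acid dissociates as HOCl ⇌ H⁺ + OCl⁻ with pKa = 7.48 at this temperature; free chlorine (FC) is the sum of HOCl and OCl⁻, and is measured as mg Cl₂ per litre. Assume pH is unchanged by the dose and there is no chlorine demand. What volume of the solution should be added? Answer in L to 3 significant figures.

29.0 L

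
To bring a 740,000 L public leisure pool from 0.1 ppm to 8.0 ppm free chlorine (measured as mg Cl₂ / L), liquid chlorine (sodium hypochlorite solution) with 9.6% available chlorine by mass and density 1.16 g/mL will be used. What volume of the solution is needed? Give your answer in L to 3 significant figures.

52.5 L

Chlorine deficit: 8.0 − 0.1 = 7.9 ppm = 7.9 mg/L as Cl₂.
Cl₂ equivalent needed: 7.9 mg/L × 740,000 L = 5,846,000 mg = 5846 g.
Product at 9.6% available chlorine: 5846 / 0.096 = 60,900 g.
Volume at density 1.16 g/mL: 60,900 g ÷ 1.16 g/mL = 52,500 mL.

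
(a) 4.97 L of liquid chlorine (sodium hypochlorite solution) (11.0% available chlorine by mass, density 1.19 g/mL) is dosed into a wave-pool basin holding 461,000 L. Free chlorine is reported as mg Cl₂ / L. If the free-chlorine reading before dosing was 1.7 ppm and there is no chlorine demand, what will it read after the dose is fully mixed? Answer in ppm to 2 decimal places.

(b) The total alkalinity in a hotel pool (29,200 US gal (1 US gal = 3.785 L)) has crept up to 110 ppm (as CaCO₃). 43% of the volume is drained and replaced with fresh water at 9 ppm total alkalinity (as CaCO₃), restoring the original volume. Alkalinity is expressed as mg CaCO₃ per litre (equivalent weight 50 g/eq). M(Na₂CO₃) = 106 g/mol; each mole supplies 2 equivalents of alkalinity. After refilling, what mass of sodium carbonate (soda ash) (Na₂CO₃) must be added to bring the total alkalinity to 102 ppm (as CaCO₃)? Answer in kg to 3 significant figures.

(a) 3.11 ppm; (b) 4.15 kg

(a) Mass of solution: 4.97 L × 1000 mL/L × 1.19 g/mL = 5914 g.
(a) Available chlorine delivered: 5914 g × 0.11 = 650.6 g as Cl₂.
(a) Concentration rise: 650.6 g / 461,000 L = 1.411 mg/L = 1.41 ppm.
(a) Final FC: 1.7 + 1.41 = 3.11 ppm.

(b) Volume: 29,200 US gal × 3.785 L/gal = 110,522 L.
(b) After draining 43% and refilling: 110 × 0.57 + 9 × 0.43 = 66.57 ppm.
(b) Deficit to target: 102 − 66.57 = 35.43 mg/L.
(b) As CaCO₃: 35.43 mg/L × 110,522 L = 3916 g; ÷ 50 g/eq ÷ 2 = 39.16 mol Na₂CO₃.
(b) Mass: 39.16 × 106 = 4151 g.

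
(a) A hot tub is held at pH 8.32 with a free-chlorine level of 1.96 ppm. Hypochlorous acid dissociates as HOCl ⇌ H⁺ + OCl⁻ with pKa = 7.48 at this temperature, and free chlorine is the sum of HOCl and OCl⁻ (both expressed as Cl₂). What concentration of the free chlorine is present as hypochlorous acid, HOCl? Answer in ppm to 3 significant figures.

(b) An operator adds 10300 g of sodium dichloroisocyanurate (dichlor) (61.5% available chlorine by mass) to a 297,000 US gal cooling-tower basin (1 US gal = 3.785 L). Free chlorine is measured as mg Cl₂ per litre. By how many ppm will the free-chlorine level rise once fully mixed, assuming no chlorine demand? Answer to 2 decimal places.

(a) 0.248 ppm; (b) 5.63 ppm

(a) [OCl⁻]/[HOCl] = 10^(pH − pKa) = 10^(8.32 − 7.48) = 10^0.84 = 6.918.
(a) Fraction as HOCl = 1 / (1 + 6.918) = 0.1263.
(a) HOCl = 0.1263 × 1.96 ppm = 0.2475 ppm.

(b) Volume: 297,000 US gal × 3.785 L/gal = 1,124,145 L.
(b) Available chlorine delivered: 10,300 g × 0.615 = 6334 g as Cl₂.
(b) Concentration rise: 6334 g / 1,124,145 L = 5.635 mg/L = 5.63 ppm.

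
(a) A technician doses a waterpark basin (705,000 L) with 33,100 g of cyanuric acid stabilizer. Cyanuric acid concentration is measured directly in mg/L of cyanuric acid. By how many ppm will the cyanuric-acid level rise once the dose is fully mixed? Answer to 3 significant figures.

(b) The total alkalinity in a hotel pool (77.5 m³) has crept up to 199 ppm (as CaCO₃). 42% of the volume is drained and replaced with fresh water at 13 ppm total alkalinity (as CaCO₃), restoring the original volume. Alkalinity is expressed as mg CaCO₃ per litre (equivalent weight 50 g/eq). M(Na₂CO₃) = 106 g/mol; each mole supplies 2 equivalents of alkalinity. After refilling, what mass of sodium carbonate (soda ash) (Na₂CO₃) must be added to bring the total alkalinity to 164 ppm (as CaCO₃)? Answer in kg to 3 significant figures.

(a) Rise: 33,100 g / 705,000 L × 1000 = 46.95 mg/L.

(b) Volume: 77.5 m³ = 77,500 L.
(b) After draining 42% and refilling: 199 × 0.58 + 13 × 0.42 = 120.88 ppm.
(b) Deficit to target: 164 − 120.88 = 43.12 mg/L.
(b) As CaCO₃: 43.12 mg/L × 77,500 L = 3342 g; ÷ 50 g/eq ÷ 2 = 33.42 mol Na₂CO₃.
(b) Mass: 33.42 × 106 = 3542 g.

(a) 47.0 ppm; (b) 3.54 kg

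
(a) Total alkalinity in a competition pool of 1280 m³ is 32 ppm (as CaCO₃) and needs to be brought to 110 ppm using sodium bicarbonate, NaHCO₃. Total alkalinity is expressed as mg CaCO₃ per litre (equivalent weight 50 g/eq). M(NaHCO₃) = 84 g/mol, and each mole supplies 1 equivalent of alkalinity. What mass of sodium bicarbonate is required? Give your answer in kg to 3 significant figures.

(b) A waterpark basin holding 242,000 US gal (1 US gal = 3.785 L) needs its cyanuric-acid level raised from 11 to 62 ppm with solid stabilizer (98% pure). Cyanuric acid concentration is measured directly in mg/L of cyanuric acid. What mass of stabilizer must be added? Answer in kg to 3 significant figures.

(a) 168 kg; (b) 47.7 kg

(a) Volume: 1280 m³ = 1,280,000 L.
(a) Alkalinity to add: (110 − 32) = 78 mg/L as CaCO₃ × 1,280,000 L = 99,840 g as CaCO₃.
(a) Equivalents: 99,840 g ÷ 50 g/eq = 1997 eq.
(a) NaHCO₃ supplies 1 eq per mole → 1997 mol.
(a) Mass: 1997 mol × 84 g/mol = 167,700 g.

(b) Volume: 242,000 US gal × 3.785 L/gal = 915,970 L.
(b) CYA to add: (62 − 11) = 51 mg/L × 915,970 L = 46,710 g cyanuric acid.
(b) At 98% purity: 46,710 / 0.98 = 47,670 g product.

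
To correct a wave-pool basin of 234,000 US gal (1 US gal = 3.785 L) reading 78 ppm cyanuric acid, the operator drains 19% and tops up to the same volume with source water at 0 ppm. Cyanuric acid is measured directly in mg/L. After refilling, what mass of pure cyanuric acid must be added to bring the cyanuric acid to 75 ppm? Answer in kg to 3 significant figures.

Volume: 234,000 US gal × 3.785 L/gal = 885,690 L.
After draining 19% and refilling: 78 × 0.81 + 0 × 0.19 = 63.18 ppm.
Deficit to target: 75 − 63.18 = 11.82 mg/L.
Mass: 11.82 mg/L × 885,690 L = 10,470 g cyanuric acid.

10.5 kg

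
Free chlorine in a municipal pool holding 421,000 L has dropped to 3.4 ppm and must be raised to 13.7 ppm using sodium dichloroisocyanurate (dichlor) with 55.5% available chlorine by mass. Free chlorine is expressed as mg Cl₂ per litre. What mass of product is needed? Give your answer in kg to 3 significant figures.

7.81 kg

Chlorine deficit: 13.7 − 3.4 = 10.3 ppm = 10.3 mg/L as Cl₂.
Cl₂ equivalent needed: 10.3 mg/L × 421,000 L = 4,336,000 mg = 4336 g.
Product at 55.5% available chlorine: 4336 / 0.555 = 7813 g.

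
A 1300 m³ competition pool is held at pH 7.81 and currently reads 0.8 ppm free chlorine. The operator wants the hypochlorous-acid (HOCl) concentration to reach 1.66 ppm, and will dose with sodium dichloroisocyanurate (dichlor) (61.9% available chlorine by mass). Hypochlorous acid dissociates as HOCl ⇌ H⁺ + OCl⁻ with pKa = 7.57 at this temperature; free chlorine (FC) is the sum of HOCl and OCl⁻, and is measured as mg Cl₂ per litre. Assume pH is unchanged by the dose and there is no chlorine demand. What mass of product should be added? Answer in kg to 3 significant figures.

7.86 kg

Volume: 1300 m³ = 1,300,000 L.
[OCl⁻]/[HOCl] = 10^(pH − pKa) = 10^(7.81 − 7.57) = 1.738; fraction as HOCl = 1/(1 + 1.738) = 0.3653.
Free chlorine required for 1.66 ppm HOCl: 1.66 / 0.3653 = 4.545 ppm.
FC to add: 4.545 − 0.8 = 3.745 mg/L as Cl₂.
Cl₂ equivalent: 3.745 mg/L × 1,300,000 L = 4868 g.
Product at 61.9% available Cl: 4868 / 0.619 = 7865 g.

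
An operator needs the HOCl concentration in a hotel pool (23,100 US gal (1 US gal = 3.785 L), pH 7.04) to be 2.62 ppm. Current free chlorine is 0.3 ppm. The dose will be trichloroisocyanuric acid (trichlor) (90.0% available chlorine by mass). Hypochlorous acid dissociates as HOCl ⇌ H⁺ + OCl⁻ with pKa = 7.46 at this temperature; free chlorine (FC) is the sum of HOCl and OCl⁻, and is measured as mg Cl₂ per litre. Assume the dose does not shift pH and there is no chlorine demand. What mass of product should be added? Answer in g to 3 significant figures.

322 g

Volume: 23,100 US gal × 3.785 L/gal = 87,434 L.
[OCl⁻]/[HOCl] = 10^(pH − pKa) = 10^(7.04 − 7.46) = 0.3802; fraction as HOCl = 1/(1 + 0.3802) = 0.7245.
Free chlorine required for 2.62 ppm HOCl: 2.62 / 0.7245 = 3.616 ppm.
FC to add: 3.616 − 0.3 = 3.316 mg/L as Cl₂.
Cl₂ equivalent: 3.316 mg/L × 87,434 L = 289.9 g.
Product at 90.0% available Cl: 289.9 / 0.9 = 322.2 g.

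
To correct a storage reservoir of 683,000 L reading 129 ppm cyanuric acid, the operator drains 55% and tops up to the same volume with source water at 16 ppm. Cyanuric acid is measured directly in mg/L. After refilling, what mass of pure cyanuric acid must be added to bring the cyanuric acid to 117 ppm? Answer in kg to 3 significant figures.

After draining 55% and refilling: 129 × 0.45 + 16 × 0.55 = 66.85 ppm.
Deficit to target: 117 − 66.85 = 50.15 mg/L.
Mass: 50.15 mg/L × 683,000 L = 34,250 g cyanuric acid.

34.3 kg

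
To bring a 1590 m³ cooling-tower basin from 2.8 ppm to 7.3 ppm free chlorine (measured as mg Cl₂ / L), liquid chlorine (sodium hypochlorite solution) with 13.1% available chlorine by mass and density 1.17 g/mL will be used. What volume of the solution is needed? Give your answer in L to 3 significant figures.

Volume: 1590 m³ = 1,590,000 L.
Chlorine deficit: 7.3 − 2.8 = 4.5 ppm = 4.5 mg/L as Cl₂.
Cl₂ equivalent needed: 4.5 mg/L × 1,590,000 L = 7,155,000 mg = 7155 g.
Product at 13.1% available chlorine: 7155 / 0.131 = 54,620 g.
Volume at density 1.17 g/mL: 54,620 g ÷ 1.17 g/mL = 46,680 mL.

46.7 L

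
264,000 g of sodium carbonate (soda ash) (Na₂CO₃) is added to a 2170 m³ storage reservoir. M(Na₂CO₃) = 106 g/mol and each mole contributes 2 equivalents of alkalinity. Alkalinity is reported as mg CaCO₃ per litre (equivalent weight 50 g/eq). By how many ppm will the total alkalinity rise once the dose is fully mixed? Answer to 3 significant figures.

Volume: 2170 m³ = 2,170,000 L.
Moles of Na₂CO₃: 264,000 g ÷ 106 g/mol = 2491 mol → 4981 eq of alkalinity.
As CaCO₃: 4981 eq × 50 g/eq = 249,100 g.
Rise: 249,100 g / 2,170,000 L × 1000 = 114.8 mg/L.

115 ppm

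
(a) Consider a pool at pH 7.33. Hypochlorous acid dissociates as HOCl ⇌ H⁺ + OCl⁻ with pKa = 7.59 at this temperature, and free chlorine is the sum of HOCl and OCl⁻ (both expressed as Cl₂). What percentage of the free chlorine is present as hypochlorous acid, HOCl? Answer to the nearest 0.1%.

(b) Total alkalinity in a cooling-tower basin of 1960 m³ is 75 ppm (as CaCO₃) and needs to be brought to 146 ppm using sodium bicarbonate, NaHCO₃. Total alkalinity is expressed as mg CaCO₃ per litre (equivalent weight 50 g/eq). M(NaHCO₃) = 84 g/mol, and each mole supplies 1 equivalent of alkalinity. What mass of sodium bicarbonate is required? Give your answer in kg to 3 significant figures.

(a) [OCl⁻]/[HOCl] = 10^(pH − pKa) = 10^(7.33 − 7.59) = 10^-0.26 = 0.5495.
(a) Fraction as HOCl = 1 / (1 + 0.5495) = 0.6454.

(b) Volume: 1960 m³ = 1,960,000 L.
(b) Alkalinity to add: (146 − 75) = 71 mg/L as CaCO₃ × 1,960,000 L = 139,200 g as CaCO₃.
(b) Equivalents: 139,200 g ÷ 50 g/eq = 2783 eq.
(b) NaHCO₃ supplies 1 eq per mole → 2783 mol.
(b) Mass: 2783 mol × 84 g/mol = 233,800 g.

(a) 64.5%; (b) 234 kg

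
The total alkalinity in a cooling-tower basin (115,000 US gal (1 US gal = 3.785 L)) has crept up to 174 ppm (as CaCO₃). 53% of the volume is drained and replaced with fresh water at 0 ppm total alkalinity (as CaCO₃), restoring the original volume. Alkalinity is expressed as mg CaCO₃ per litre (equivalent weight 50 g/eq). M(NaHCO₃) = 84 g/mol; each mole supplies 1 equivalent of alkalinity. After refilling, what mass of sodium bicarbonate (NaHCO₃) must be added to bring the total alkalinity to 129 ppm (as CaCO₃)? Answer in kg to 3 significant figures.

Volume: 115,000 US gal × 3.785 L/gal = 435,275 L.
After draining 53% and refilling: 174 × 0.47 + 0 × 0.53 = 81.78 ppm.
Deficit to target: 129 − 81.78 = 47.22 mg/L.
As CaCO₃: 47.22 mg/L × 435,275 L = 20,550 g; ÷ 50 g/eq ÷ 1 = 411.1 mol NaHCO₃.
Mass: 411.1 × 84 = 34,530 g.

34.5 kg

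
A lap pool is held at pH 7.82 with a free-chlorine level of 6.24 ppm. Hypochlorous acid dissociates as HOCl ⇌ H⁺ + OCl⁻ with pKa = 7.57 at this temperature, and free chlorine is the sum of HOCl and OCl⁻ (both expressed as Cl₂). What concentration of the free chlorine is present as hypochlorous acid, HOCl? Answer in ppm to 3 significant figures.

[OCl⁻]/[HOCl] = 10^(pH − pKa) = 10^(7.82 − 7.57) = 10^0.25 = 1.778.
Fraction as HOCl = 1 / (1 + 1.778) = 0.3599.
HOCl = 0.3599 × 6.24 ppm = 2.246 ppm.

2.25 ppm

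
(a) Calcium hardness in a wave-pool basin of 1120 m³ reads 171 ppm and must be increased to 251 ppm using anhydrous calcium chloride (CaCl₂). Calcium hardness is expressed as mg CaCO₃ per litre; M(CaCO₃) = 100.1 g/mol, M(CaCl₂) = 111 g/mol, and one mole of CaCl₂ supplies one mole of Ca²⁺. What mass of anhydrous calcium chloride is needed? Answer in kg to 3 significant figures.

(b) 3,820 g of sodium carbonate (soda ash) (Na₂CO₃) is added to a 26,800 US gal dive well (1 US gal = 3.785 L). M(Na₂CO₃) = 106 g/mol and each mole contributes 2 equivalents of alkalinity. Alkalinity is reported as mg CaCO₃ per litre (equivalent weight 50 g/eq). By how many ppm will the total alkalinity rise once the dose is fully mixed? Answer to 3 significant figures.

(a) 99.4 kg; (b) 35.5 ppm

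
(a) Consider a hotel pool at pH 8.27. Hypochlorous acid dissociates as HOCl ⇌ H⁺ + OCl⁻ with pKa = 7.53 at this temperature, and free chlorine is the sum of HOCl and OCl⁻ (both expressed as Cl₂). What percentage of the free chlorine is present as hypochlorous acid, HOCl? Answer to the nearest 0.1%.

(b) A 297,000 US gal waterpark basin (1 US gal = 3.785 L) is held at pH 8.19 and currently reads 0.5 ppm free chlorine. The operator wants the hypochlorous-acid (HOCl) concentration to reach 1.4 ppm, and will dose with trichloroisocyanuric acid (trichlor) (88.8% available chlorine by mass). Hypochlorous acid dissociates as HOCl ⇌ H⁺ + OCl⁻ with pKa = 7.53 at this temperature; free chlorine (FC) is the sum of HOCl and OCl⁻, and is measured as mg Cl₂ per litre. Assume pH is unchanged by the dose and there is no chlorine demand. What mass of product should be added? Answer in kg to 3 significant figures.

(a) 15.4%; (b) 9.24 kg

(a) [OCl⁻]/[HOCl] = 10^(pH − pKa) = 10^(8.27 − 7.53) = 10^0.74 = 5.495.
(a) Fraction as HOCl = 1 / (1 + 5.495) = 0.154.

(b) Volume: 297,000 US gal × 3.785 L/gal = 1,124,145 L.
(b) [OCl⁻]/[HOCl] = 10^(pH − pKa) = 10^(8.19 − 7.53) = 4.571; fraction as HOCl = 1/(1 + 4.571) = 0.1795.
(b) Free chlorine required for 1.4 ppm HOCl: 1.4 / 0.1795 = 7.799 ppm.
(b) FC to add: 7.799 − 0.5 = 7.299 mg/L as Cl₂.
(b) Cl₂ equivalent: 7.299 mg/L × 1,124,145 L = 8205 g.
(b) Product at 88.8% available Cl: 8205 / 0.888 = 9240 g.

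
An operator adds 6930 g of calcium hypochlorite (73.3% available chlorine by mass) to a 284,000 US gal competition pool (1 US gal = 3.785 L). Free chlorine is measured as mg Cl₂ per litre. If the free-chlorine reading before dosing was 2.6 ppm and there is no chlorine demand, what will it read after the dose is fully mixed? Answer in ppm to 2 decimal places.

7.33 ppm

Volume: 284,000 US gal × 3.785 L/gal = 1,074,940 L.
Available chlorine delivered: 6930 g × 0.733 = 5080 g as Cl₂.
Concentration rise: 5080 g / 1,074,940 L = 4.726 mg/L = 4.73 ppm.
Final FC: 2.6 + 4.73 = 7.33 ppm.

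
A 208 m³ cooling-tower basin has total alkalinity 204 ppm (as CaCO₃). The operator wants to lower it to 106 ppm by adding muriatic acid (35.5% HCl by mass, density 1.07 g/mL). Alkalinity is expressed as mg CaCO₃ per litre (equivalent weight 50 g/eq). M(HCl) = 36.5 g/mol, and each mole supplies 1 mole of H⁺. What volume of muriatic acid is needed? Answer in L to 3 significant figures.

39.2 L

Volume: 208 m³ = 208,000 L.
Alkalinity to neutralize: (204 − 106) = 98 mg/L as CaCO₃ × 208,000 L = 20,380 g as CaCO₃.
Equivalents of H⁺ required: 20,380 ÷ 50 g/eq = 407.7 eq = 407.7 mol HCl.
Mass of HCl: 407.7 × 36.5 = 14,880 g.
Mass of 35.5% solution: 14,880 / 0.355 = 41,920 g.
Volume: 41,920 g ÷ 1.07 g/mL = 39,170 mL.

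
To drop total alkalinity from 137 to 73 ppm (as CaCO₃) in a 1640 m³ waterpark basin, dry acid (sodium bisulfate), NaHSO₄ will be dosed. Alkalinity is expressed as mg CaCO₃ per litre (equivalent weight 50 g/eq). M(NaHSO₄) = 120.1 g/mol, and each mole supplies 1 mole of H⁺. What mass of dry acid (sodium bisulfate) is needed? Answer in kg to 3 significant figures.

Volume: 1640 m³ = 1,640,000 L.
Alkalinity to neutralize: (137 − 73) = 64 mg/L as CaCO₃ × 1,640,000 L = 105,000 g as CaCO₃.
Equivalents of H⁺ required: 105,000 ÷ 50 g/eq = 2099 eq = 2099 mol NaHSO₄.
Mass of NaHSO₄: 2099 × 120.1 = 252,100 g.

252 kg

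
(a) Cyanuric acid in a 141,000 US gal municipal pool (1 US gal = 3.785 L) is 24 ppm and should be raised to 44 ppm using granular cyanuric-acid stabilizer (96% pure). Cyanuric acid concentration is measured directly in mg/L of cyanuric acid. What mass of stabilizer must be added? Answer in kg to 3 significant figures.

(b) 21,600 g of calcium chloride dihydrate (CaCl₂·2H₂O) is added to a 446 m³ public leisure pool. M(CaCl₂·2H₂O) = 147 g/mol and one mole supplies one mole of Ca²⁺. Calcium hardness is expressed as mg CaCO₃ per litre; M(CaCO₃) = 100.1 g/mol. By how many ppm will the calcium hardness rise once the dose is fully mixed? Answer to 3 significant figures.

(a) 11.1 kg; (b) 33.0 ppm

(a) Volume: 141,000 US gal × 3.785 L/gal = 533,685 L.
(a) CYA to add: (44 − 24) = 20 mg/L × 533,685 L = 10,670 g cyanuric acid.
(a) At 96% purity: 10,670 / 0.96 = 11,120 g product.

(b) Volume: 446 m³ = 446,000 L.
(b) Moles of Ca²⁺: 21,600 g ÷ 147 g/mol = 146.9 mol.
(b) As CaCO₃: 146.9 mol × 100.1 g/mol = 14,710 g.
(b) Rise: 14,710 g / 446,000 L × 1000 = 32.98 mg/L.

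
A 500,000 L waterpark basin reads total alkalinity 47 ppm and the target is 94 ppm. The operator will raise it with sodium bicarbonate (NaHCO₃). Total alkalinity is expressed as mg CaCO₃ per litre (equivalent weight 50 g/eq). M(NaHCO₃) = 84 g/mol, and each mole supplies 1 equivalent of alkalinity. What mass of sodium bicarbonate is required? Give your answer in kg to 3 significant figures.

39.5 kg

Alkalinity to add: (94 − 47) = 47 mg/L as CaCO₃ × 500,000 L = 23,500 g as CaCO₃.
Equivalents: 23,500 g ÷ 50 g/eq = 470 eq.
NaHCO₃ supplies 1 eq per mole → 470 mol.
Mass: 470 mol × 84 g/mol = 39,480 g.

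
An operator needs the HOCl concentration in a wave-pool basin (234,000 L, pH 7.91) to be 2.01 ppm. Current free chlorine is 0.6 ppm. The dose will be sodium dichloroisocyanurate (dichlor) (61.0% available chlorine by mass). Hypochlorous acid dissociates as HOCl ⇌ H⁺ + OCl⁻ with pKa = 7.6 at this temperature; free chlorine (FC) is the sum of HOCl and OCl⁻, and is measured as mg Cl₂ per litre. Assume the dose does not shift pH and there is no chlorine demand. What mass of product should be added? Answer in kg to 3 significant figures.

[OCl⁻]/[HOCl] = 10^(pH − pKa) = 10^(7.91 − 7.6) = 2.042; fraction as HOCl = 1/(1 + 2.042) = 0.3288.
Free chlorine required for 2.01 ppm HOCl: 2.01 / 0.3288 = 6.114 ppm.
FC to add: 6.114 − 0.6 = 5.514 mg/L as Cl₂.
Cl₂ equivalent: 5.514 mg/L × 234,000 L = 1290 g.
Product at 61.0% available Cl: 1290 / 0.61 = 2115 g.

2.12 kg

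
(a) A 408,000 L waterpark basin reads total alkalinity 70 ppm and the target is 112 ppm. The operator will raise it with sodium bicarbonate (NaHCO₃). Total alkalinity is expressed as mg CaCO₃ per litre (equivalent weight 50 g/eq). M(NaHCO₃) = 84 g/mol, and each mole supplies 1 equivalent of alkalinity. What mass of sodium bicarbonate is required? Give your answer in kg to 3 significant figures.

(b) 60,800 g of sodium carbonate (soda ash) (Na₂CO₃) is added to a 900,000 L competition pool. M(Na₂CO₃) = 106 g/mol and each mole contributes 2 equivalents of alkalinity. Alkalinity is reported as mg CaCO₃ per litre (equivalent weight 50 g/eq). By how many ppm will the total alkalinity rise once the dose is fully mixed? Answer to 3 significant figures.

(a) 28.8 kg; (b) 63.7 ppm

(a) Alkalinity to add: (112 − 70) = 42 mg/L as CaCO₃ × 408,000 L = 17,140 g as CaCO₃.
(a) Equivalents: 17,140 g ÷ 50 g/eq = 342.7 eq.
(a) NaHCO₃ supplies 1 eq per mole → 342.7 mol.
(a) Mass: 342.7 mol × 84 g/mol = 28,790 g.

(b) Moles of Na₂CO₃: 60,800 g ÷ 106 g/mol = 573.6 mol → 1147 eq of alkalinity.
(b) As CaCO₃: 1147 eq × 50 g/eq = 57,360 g.
(b) Rise: 57,360 g / 900,000 L × 1000 = 63.73 mg/L.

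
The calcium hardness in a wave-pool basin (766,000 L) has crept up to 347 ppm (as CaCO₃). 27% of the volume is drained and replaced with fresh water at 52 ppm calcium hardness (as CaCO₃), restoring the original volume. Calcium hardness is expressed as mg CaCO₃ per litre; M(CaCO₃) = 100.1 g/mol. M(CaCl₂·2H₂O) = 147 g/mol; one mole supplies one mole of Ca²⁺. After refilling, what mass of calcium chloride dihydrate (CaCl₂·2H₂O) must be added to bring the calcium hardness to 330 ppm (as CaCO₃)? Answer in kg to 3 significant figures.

70.5 kg

After draining 27% and refilling: 347 × 0.73 + 52 × 0.27 = 267.35 ppm.
Deficit to target: 330 − 267.35 = 62.65 mg/L.
As CaCO₃: 62.65 mg/L × 766,000 L = 47,990 g; ÷ 100.1 = 479.4 mol Ca²⁺.
Mass: 479.4 × 147 = 70,470 g.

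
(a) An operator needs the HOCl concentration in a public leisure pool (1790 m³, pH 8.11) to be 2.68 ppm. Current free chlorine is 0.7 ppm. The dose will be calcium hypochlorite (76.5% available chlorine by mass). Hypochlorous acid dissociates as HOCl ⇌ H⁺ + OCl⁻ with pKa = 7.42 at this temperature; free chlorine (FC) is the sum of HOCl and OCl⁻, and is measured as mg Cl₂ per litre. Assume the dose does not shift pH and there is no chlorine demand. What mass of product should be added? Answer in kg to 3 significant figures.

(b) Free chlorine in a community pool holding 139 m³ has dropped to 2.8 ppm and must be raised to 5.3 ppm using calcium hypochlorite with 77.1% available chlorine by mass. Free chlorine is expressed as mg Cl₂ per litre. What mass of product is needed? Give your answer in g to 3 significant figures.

(a) Volume: 1790 m³ = 1,790,000 L.
(a) [OCl⁻]/[HOCl] = 10^(pH − pKa) = 10^(8.11 − 7.42) = 4.898; fraction as HOCl = 1/(1 + 4.898) = 0.1696.
(a) Free chlorine required for 2.68 ppm HOCl: 2.68 / 0.1696 = 15.81 ppm.
(a) FC to add: 15.81 − 0.7 = 15.11 mg/L as Cl₂.
(a) Cl₂ equivalent: 15.11 mg/L × 1,790,000 L = 27,040 g.
(a) Product at 76.5% available Cl: 27,040 / 0.765 = 35,350 g.

(b) Volume: 139 m³ = 139,000 L.
(b) Chlorine deficit: 5.3 − 2.8 = 2.5 ppm = 2.5 mg/L as Cl₂.
(b) Cl₂ equivalent needed: 2.5 mg/L × 139,000 L = 347,500 mg = 347.5 g.
(b) Product at 77.1% available chlorine: 347.5 / 0.771 = 450.7 g.

(a) 35.3 kg; (b) 451 g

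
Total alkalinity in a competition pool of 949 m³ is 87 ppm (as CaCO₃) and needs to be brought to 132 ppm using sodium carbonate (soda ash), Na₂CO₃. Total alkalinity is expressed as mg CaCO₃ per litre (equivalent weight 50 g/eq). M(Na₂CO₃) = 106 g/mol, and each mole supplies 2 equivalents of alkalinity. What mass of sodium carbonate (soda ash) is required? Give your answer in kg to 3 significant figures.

45.3 kg

Volume: 949 m³ = 949,000 L.
Alkalinity to add: (132 − 87) = 45 mg/L as CaCO₃ × 949,000 L = 42,700 g as CaCO₃.
Equivalents: 42,700 g ÷ 50 g/eq = 854.1 eq.
Each mole of Na₂CO₃ supplies 2 eq, so 854.1 / 2 = 427.1 mol.
Mass: 427.1 mol × 106 g/mol = 45,270 g.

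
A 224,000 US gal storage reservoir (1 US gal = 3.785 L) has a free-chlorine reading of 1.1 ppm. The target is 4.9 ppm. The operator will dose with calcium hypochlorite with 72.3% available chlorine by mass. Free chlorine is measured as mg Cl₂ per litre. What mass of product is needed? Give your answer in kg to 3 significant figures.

4.46 kg

Volume: 224,000 US gal × 3.785 L/gal = 847,840 L.
Chlorine deficit: 4.9 − 1.1 = 3.8 ppm = 3.8 mg/L as Cl₂.
Cl₂ equivalent needed: 3.8 mg/L × 847,840 L = 3,222,000 mg = 3222 g.
Product at 72.3% available chlorine: 3222 / 0.723 = 4456 g.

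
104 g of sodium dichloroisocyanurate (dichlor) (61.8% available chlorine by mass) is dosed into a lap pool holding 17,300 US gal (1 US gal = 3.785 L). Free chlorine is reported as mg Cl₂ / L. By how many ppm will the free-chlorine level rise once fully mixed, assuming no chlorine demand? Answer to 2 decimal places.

0.98 ppm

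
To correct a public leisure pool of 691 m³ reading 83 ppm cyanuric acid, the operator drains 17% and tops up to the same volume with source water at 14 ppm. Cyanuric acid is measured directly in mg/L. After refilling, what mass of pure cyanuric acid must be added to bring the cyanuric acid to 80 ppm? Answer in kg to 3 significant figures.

Volume: 691 m³ = 691,000 L.
After draining 17% and refilling: 83 × 0.83 + 14 × 0.17 = 71.27 ppm.
Deficit to target: 80 − 71.27 = 8.73 mg/L.
Mass: 8.73 mg/L × 691,000 L = 6032 g cyanuric acid.

6.03 kg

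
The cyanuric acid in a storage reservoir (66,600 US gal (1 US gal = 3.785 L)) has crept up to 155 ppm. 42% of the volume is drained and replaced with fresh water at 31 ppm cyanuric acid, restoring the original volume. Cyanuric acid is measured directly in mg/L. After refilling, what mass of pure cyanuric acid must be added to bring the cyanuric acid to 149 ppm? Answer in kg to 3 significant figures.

11.6 kg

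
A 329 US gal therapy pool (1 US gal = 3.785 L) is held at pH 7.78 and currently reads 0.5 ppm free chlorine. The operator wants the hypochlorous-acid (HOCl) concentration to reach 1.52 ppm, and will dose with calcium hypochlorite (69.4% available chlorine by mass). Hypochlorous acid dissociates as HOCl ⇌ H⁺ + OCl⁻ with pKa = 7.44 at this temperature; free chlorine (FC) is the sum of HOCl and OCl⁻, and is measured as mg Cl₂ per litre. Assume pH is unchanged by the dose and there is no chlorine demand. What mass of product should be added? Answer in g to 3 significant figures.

Volume: 329 US gal × 3.785 L/gal = 1,245 L.
[OCl⁻]/[HOCl] = 10^(pH − pKa) = 10^(7.78 − 7.44) = 2.188; fraction as HOCl = 1/(1 + 2.188) = 0.3137.
Free chlorine required for 1.52 ppm HOCl: 1.52 / 0.3137 = 4.845 ppm.
FC to add: 4.845 − 0.5 = 4.345 mg/L as Cl₂.
Cl₂ equivalent: 4.345 mg/L × 1,245 L = 5.411 g.
Product at 69.4% available Cl: 5.411 / 0.694 = 7.797 g.

7.80 g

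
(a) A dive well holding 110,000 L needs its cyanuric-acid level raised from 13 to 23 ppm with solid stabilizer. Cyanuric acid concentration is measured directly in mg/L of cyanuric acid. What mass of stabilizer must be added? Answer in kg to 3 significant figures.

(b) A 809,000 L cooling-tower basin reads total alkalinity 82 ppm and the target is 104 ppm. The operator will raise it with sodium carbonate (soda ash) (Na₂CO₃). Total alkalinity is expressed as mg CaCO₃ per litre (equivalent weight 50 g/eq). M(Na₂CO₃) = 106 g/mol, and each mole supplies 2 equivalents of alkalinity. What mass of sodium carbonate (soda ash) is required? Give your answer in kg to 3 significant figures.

(a) CYA to add: (23 − 13) = 10 mg/L × 110,000 L = 1100 g cyanuric acid.

(b) Alkalinity to add: (104 − 82) = 22 mg/L as CaCO₃ × 809,000 L = 17,800 g as CaCO₃.
(b) Equivalents: 17,800 g ÷ 50 g/eq = 356 eq.
(b) Each mole of Na₂CO₃ supplies 2 eq, so 356 / 2 = 178 mol.
(b) Mass: 178 mol × 106 g/mol = 18,870 g.

(a) 1.10 kg; (b) 18.9 kg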